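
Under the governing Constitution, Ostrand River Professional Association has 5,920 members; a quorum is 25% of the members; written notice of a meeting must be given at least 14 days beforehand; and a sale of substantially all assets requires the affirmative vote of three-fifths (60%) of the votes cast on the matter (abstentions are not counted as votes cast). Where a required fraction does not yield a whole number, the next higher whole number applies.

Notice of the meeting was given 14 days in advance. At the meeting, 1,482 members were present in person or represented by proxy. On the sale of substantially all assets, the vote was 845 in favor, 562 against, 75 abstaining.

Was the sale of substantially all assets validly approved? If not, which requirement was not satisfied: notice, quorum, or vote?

Notice: 14 days given; 14 required. Satisfied.
Quorum: 25% of 5,920 = 1,480; 1,482 present. Satisfied.
Vote: requires three-fifths of the votes cast (1,482 − 75 abstaining = 1,407); 3/5 of 1407 = 844.20, rounded up to 845, so 845 needed; 845 in favor. Satisfied.

Valid — all requirements satisfied.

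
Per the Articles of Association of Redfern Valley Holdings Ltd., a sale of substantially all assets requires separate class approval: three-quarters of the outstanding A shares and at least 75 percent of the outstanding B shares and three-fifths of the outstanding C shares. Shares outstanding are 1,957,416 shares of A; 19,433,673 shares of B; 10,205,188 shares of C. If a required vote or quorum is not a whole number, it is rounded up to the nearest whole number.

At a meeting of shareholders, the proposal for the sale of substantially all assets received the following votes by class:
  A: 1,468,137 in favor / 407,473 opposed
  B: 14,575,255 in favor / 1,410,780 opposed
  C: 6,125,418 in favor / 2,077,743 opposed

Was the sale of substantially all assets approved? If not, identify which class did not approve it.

Approved — every class gave the required vote.

A: 3/4 of 1957416 = 1468062; 1,468,062 required, 1,468,137 in favor — approved.
B: 3/4 of 19433673 = 14575254.75, rounded up to 14575255; 14,575,255 required, 14,575,255 in favor — approved.
C: 3/5 of 10205188 = 6123112.80, rounded up to 6123113; 6,123,113 required, 6,125,418 in favor — approved.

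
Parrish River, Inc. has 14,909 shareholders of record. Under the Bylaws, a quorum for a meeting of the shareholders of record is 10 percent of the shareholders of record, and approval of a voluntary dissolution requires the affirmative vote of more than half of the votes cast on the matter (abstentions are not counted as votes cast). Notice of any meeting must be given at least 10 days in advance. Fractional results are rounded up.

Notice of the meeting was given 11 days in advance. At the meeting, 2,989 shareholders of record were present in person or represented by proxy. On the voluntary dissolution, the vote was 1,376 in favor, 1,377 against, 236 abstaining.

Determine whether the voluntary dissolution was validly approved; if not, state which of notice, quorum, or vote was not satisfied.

Invalid — vote requirement not satisfied.

Notice: 11 days given; 10 required. Satisfied.
Quorum: 10% of 14,909 = 1,490.90, rounded up to 1,491; 2,989 present. Satisfied.
Vote: requires a majority of the votes cast (2,989 − 236 abstaining = 2,753); a majority of 2753 is 1377, so 1,377 needed; 1,376 in favor. Not satisfied.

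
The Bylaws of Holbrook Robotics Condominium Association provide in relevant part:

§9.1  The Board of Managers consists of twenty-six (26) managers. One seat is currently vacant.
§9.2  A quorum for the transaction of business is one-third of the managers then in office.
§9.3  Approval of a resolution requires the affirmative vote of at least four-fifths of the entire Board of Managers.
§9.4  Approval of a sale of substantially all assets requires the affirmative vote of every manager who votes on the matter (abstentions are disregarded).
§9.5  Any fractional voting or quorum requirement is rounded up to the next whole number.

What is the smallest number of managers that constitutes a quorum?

9

1/3 of 25 = 8.33, rounded up to 9.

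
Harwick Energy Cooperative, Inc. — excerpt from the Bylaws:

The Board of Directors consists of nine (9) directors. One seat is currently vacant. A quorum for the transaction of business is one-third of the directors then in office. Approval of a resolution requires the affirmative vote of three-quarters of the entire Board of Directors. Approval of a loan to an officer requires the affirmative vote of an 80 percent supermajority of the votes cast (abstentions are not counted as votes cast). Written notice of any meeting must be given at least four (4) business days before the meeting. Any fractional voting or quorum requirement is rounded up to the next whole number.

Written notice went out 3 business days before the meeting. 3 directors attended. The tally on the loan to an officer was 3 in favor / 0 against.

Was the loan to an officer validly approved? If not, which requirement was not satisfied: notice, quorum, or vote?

Notice: 3 business days given; 4 required (3 < 4). Not satisfied.
Quorum: 3 present; quorum is 3. Satisfied.
Vote: the loan to an officer requires four-fifths of the votes cast (3). 4/5 of 3 = 2.40, rounded up to 3, so 3 affirmative votes are needed; 3 voted in favor. Satisfied.

Invalid — notice requirement not satisfied.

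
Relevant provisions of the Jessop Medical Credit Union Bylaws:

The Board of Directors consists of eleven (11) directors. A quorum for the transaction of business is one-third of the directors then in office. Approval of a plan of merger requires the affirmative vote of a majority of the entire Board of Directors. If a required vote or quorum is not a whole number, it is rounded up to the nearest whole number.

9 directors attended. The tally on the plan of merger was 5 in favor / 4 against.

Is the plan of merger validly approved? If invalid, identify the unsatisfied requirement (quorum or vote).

Invalid — vote requirement not satisfied.

Quorum: 9 present; quorum is 4. Satisfied.
Vote: the plan of merger requires a majority of the entire Board of Directors (11). A majority of 11 is 6, so 6 affirmative votes are needed; 5 voted in favor. Not satisfied.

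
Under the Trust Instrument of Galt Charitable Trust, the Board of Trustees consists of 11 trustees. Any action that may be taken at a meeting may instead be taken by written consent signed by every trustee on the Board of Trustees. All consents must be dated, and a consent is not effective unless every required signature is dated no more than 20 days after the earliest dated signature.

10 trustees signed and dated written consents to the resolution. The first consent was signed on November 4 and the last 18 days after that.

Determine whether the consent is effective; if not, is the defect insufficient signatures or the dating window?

Not effective — insufficient signatures.

Signatures required: all of 11 — unanimous means all 11, so 11 needed; 10 signed. Insufficient.
Dating window: the latest signature is 18 days after the earliest; the limit is 20 days. Within the window.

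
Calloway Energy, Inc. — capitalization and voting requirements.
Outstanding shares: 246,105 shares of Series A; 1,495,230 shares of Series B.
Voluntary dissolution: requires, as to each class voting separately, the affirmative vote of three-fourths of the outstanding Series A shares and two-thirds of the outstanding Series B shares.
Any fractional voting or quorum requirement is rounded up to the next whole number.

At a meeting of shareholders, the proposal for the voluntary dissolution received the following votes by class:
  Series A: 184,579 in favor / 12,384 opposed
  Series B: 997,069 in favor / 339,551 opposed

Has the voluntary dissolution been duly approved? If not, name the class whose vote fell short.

Series A: 3/4 of 246105 = 184578.75, rounded up to 184579; 184,579 required, 184,579 in favor — approved.
Series B: 2/3 of 1495230 = 996820; 996,820 required, 997,069 in favor — approved.

Approved — every class gave the required vote.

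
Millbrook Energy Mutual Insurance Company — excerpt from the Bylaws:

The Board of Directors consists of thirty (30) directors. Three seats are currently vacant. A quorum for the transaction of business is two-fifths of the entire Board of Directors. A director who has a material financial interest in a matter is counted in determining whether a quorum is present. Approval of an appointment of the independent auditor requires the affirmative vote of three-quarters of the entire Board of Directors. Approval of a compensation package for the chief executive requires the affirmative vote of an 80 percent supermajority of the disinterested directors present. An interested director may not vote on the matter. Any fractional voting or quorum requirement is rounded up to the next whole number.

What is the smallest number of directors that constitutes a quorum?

12

2/5 of 30 = 12.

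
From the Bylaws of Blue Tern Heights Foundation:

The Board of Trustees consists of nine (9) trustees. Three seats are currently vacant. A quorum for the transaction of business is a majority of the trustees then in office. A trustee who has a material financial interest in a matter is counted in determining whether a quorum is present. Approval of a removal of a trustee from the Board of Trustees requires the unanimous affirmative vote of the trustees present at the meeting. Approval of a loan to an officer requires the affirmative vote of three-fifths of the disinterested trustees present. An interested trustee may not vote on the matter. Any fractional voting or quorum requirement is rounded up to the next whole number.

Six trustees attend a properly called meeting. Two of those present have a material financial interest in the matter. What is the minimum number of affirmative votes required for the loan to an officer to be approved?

3

The loan to an officer requires three-fifths of the disinterested trustees present (6 − 2 = 4).
3/5 of 4 = 2.40, rounded up to 3.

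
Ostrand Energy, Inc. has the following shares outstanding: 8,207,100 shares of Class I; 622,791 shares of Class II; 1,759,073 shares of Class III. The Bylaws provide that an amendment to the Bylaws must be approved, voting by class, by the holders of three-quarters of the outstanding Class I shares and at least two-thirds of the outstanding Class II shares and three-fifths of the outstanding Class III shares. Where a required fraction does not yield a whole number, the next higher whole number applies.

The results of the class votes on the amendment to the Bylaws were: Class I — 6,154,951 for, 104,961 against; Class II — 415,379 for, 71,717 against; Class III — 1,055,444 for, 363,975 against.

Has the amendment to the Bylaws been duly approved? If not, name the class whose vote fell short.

Class I: 3/4 of 8207100 = 6155325; 6,155,325 required, 6,154,951 in favor — not approved.
Class II: 2/3 of 622791 = 415194; 415,194 required, 415,379 in favor — approved.
Class III: 3/5 of 1759073 = 1055443.80, rounded up to 1055444; 1,055,444 required, 1,055,444 in favor — approved.

Not approved — the Class I shares did not give the required vote.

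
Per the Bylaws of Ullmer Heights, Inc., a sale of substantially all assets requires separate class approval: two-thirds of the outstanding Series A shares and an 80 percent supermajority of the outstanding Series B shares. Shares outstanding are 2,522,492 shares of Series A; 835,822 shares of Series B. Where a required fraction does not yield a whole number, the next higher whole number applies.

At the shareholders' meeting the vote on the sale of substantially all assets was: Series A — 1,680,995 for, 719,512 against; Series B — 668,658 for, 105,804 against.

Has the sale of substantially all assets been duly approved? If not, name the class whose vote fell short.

Not approved — the Series A shares did not give the required vote.

Series A: 2/3 of 2522492 = 1681661.33, rounded up to 1681662; 1,681,662 required, 1,680,995 in favor — not approved.
Series B: 4/5 of 835822 = 668657.60, rounded up to 668658; 668,658 required, 668,658 in favor — approved.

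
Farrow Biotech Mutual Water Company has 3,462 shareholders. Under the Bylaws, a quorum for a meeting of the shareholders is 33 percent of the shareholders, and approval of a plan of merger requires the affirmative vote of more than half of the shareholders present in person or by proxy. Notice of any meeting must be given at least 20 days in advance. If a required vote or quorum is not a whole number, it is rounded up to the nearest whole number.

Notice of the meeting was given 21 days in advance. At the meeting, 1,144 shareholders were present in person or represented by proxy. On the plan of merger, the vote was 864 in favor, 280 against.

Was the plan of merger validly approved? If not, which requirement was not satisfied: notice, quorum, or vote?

Valid — all requirements satisfied.

Notice: 21 days given; 20 required. Satisfied.
Quorum: 33% of 3,462 = 1,142.46, rounded up to 1,143; 1,144 present. Satisfied.
Vote: requires a majority of those present (1,144); a majority of 1144 is 573, so 573 needed; 864 in favor. Satisfied.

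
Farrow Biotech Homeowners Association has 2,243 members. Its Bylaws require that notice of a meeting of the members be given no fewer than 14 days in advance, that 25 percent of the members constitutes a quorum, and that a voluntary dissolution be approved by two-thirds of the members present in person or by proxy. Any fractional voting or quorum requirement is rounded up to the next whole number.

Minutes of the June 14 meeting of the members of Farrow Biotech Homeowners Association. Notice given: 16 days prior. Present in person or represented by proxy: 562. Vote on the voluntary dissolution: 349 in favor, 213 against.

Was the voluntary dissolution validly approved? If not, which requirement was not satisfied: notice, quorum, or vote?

Notice: 16 days given; 14 required. Satisfied.
Quorum: 25% of 2,243 = 560.75, rounded up to 561; 562 present. Satisfied.
Vote: requires two-thirds of those present (562); 2/3 of 562 = 374.67, rounded up to 375, so 375 needed; 349 in favor. Not satisfied.

Invalid — vote requirement not satisfied.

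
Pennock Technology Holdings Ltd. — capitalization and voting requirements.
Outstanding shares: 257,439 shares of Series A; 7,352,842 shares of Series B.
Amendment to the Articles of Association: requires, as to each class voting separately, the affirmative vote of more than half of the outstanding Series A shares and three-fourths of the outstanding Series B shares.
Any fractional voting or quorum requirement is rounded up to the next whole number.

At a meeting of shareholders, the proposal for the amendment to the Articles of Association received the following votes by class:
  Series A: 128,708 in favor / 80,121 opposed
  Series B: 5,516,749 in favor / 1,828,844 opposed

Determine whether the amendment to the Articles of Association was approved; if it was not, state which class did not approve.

Series A: a majority of 257439 is 128720; 128,720 required, 128,708 in favor — not approved.
Series B: 3/4 of 7352842 = 5514631.50, rounded up to 5514632; 5,514,632 required, 5,516,749 in favor — approved.

Not approved — the Series A shares did not give the required vote.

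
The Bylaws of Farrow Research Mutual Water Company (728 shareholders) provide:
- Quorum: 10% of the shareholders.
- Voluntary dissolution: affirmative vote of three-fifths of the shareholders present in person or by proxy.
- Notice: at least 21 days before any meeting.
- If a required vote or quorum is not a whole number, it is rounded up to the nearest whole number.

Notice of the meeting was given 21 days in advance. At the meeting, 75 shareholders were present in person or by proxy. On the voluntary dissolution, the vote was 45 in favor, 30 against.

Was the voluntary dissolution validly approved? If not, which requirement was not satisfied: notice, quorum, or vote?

Valid — all requirements satisfied.

Notice: 21 days given; 21 required. Satisfied.
Quorum: 10% of 728 = 72.80, rounded up to 73; 75 present. Satisfied.
Vote: requires three-fifths of those present (75); 3/5 of 75 = 45, so 45 needed; 45 in favor. Satisfied.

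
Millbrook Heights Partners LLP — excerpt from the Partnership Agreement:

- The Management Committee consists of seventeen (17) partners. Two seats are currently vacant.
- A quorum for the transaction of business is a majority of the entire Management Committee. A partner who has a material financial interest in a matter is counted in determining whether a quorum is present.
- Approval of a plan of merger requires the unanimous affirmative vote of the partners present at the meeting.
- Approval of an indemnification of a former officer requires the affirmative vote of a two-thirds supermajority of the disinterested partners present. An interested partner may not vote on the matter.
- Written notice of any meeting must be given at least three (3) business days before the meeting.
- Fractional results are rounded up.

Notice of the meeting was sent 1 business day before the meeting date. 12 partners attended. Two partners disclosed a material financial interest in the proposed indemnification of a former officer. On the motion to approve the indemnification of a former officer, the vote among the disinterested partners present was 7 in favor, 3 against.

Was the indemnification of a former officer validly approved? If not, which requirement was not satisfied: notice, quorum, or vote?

Notice: 1 business day given; 3 required (1 < 3). Not satisfied.
Quorum: 12 present (interested partners count toward quorum); quorum is 9. Satisfied.
Vote: the indemnification of a former officer requires two-thirds of the disinterested partners present (12 − 2 = 10). 2/3 of 10 = 6.67, rounded up to 7, so 7 affirmative votes are needed; 7 voted in favor. Satisfied.

Invalid — notice requirement not satisfied.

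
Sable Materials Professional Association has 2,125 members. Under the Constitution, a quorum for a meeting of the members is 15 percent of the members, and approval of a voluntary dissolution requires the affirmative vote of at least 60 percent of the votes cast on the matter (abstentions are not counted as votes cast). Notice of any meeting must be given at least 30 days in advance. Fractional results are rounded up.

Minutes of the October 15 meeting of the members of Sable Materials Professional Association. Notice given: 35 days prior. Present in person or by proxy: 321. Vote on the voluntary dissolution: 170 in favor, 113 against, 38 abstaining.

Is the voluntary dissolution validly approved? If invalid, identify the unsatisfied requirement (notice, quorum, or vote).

Notice: 35 days given; 30 required. Satisfied.
Quorum: 15% of 2,125 = 318.75, rounded up to 319; 321 present. Satisfied.
Vote: requires three-fifths of the votes cast (321 − 38 abstaining = 283); 3/5 of 283 = 169.80, rounded up to 170, so 170 needed; 170 in favor. Satisfied.

Valid — all requirements satisfied.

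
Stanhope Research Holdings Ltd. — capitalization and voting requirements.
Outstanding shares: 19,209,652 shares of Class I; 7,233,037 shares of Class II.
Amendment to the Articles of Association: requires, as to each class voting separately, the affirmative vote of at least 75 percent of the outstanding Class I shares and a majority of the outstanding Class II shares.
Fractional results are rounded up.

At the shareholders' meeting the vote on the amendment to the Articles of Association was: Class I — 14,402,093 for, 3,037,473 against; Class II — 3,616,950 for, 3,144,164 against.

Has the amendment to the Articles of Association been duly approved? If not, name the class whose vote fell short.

Class I: 3/4 of 19209652 = 14407239; 14,407,239 required, 14,402,093 in favor — not approved.
Class II: a majority of 7233037 is 3616519; 3,616,519 required, 3,616,950 in favor — approved.

Not approved — the Class I shares did not give the required vote.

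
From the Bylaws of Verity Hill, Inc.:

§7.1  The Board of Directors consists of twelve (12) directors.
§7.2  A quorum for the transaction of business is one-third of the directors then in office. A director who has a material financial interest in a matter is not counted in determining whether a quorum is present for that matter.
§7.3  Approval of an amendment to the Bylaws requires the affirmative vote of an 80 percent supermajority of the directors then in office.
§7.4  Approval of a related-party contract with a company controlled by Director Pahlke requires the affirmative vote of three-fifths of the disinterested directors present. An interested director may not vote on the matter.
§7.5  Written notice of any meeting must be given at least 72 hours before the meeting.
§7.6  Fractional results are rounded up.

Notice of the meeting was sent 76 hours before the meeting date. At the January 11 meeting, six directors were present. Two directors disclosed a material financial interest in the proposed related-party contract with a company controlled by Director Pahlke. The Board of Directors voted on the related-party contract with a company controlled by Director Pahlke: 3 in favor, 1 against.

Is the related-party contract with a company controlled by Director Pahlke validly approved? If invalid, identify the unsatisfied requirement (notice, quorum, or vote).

Valid — all requirements satisfied.

Notice: 76 hours given; 72 required (76 ≥ 72). Satisfied.
Quorum: 6 present, but the 2 interested directors do not count, leaving 4. Quorum is 4. Satisfied.
Vote: the related-party contract with a company controlled by Director Pahlke requires three-fifths of the disinterested directors present (6 − 2 = 4). 3/5 of 4 = 2.40, rounded up to 3, so 3 affirmative votes are needed; 3 voted in favor. Satisfied.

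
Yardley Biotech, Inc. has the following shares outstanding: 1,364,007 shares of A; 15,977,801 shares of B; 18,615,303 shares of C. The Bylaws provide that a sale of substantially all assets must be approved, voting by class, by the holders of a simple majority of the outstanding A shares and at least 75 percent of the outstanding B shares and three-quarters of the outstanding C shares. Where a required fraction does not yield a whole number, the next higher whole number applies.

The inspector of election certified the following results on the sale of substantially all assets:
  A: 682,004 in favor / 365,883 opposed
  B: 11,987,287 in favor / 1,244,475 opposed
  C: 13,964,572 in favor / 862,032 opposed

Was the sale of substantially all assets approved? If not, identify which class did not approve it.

A: a majority of 1364007 is 682004; 682,004 required, 682,004 in favor — approved.
B: 3/4 of 15977801 = 11983350.75, rounded up to 11983351; 11,983,351 required, 11,987,287 in favor — approved.
C: 3/4 of 18615303 = 13961477.25, rounded up to 13961478; 13,961,478 required, 13,964,572 in favor — approved.

Approved — every class gave the required vote.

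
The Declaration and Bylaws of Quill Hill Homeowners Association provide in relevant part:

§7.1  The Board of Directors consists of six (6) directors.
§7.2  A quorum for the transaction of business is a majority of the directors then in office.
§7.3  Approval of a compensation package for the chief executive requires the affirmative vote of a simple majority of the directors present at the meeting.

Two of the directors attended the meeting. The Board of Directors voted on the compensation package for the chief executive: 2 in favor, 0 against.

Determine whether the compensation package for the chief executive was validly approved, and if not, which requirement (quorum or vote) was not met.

Quorum: 2 present; quorum is 4. Not satisfied.
Vote: the compensation package for the chief executive requires a majority of the directors present (2). A majority of 2 is 2, so 2 affirmative votes are needed; 2 voted in favor. Satisfied. (Moot — without a quorum no business can be validly transacted.)

Invalid — quorum requirement not satisfied.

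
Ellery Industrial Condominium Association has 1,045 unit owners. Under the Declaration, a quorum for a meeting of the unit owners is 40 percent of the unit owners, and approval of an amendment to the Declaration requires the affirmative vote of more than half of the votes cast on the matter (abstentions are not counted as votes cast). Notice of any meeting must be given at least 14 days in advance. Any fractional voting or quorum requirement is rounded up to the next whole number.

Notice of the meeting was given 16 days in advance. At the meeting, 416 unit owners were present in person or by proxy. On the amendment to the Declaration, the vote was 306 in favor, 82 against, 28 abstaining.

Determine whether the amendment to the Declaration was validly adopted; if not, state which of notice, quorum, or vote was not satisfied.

Notice: 16 days given; 14 required. Satisfied.
Quorum: 40% of 1,045 = 418; 416 present. Not satisfied.
Vote: requires a majority of the votes cast (416 − 28 abstaining = 388); a majority of 388 is 195, so 195 needed; 306 in favor. Satisfied.

Invalid — quorum requirement not satisfied.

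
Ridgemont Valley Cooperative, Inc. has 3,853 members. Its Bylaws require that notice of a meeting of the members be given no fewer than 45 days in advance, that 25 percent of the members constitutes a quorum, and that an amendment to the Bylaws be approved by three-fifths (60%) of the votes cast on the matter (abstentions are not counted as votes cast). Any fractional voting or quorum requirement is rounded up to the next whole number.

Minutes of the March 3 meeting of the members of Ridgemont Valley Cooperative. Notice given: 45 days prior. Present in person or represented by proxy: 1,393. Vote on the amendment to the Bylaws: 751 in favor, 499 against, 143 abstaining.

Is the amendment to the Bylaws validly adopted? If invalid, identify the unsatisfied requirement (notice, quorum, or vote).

Valid — all requirements satisfied.

Notice: 45 days given; 45 required. Satisfied.
Quorum: 25% of 3,853 = 963.25, rounded up to 964; 1,393 present. Satisfied.
Vote: requires three-fifths of the votes cast (1,393 − 143 abstaining = 1,250); 3/5 of 1250 = 750, so 750 needed; 751 in favor. Satisfied.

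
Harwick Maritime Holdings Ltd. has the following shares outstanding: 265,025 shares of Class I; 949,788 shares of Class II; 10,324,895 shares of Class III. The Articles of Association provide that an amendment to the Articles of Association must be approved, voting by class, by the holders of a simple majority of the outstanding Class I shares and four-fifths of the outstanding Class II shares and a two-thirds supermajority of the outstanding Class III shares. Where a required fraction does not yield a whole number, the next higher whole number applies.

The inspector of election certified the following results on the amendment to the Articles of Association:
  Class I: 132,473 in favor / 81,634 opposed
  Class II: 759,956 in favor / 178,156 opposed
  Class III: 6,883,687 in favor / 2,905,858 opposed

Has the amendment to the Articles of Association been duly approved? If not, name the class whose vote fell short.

Class I: a majority of 265025 is 132513; 132,513 required, 132,473 in favor — not approved.
Class II: 4/5 of 949788 = 759830.40, rounded up to 759831; 759,831 required, 759,956 in favor — approved.
Class III: 2/3 of 10324895 = 6883263.33, rounded up to 6883264; 6,883,264 required, 6,883,687 in favor — approved.

Not approved — the Class I shares did not give the required vote.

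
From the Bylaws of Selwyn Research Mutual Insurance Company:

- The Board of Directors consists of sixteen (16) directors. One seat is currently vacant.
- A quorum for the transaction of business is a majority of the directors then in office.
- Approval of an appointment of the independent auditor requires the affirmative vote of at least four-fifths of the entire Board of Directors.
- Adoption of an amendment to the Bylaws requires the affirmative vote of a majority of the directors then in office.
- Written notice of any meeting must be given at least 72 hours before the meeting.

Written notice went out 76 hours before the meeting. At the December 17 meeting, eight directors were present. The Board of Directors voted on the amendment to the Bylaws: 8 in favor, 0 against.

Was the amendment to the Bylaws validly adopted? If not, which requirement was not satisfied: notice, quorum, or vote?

Valid — all requirements satisfied.

Notice: 76 hours given; 72 required (76 ≥ 72). Satisfied.
Quorum: 8 present; quorum is 8. Satisfied.
Vote: the amendment to the Bylaws requires a majority of the directors then in office (15). A majority of 15 is 8, so 8 affirmative votes are needed; 8 voted in favor. Satisfied.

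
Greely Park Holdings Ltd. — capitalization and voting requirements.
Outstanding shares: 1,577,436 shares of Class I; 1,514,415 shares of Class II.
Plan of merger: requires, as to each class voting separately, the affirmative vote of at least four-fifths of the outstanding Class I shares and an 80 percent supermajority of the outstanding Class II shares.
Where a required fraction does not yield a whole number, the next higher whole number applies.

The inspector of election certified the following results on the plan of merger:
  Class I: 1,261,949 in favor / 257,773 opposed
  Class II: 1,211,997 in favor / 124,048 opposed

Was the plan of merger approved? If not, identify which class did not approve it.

Approved — every class gave the required vote.

Class I: 4/5 of 1577436 = 1261948.80, rounded up to 1261949; 1,261,949 required, 1,261,949 in favor — approved.
Class II: 4/5 of 1514415 = 1211532; 1,211,532 required, 1,211,997 in favor — approved.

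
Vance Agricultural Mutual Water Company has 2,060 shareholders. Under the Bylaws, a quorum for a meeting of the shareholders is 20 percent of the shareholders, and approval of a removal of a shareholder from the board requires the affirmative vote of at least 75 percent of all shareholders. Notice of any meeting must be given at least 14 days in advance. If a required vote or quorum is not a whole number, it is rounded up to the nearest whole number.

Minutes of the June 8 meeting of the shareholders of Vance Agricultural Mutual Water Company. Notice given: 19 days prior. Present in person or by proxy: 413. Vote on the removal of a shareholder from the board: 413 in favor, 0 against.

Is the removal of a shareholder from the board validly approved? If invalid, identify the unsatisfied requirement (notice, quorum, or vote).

Invalid — vote requirement not satisfied.

Notice: 19 days given; 14 required. Satisfied.
Quorum: 20% of 2,060 = 412; 413 present. Satisfied.
Vote: requires three-fourths of all shareholders (2,060); 3/4 of 2060 = 1545, so 1,545 needed; 413 in favor. Not satisfied.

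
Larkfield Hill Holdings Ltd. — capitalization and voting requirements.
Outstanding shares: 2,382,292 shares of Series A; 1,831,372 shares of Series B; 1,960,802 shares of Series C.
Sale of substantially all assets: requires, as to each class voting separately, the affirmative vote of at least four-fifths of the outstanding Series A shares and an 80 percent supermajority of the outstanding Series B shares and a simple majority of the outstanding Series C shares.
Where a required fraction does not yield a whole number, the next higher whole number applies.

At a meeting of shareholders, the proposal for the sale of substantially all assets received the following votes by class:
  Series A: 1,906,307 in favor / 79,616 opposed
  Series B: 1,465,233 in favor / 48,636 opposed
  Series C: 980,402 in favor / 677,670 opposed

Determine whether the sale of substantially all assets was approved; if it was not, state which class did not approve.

Approved — every class gave the required vote.

Series A: 4/5 of 2382292 = 1905833.60, rounded up to 1905834; 1,905,834 required, 1,906,307 in favor — approved.
Series B: 4/5 of 1831372 = 1465097.60, rounded up to 1465098; 1,465,098 required, 1,465,233 in favor — approved.
Series C: a majority of 1960802 is 980402; 980,402 required, 980,402 in favor — approved.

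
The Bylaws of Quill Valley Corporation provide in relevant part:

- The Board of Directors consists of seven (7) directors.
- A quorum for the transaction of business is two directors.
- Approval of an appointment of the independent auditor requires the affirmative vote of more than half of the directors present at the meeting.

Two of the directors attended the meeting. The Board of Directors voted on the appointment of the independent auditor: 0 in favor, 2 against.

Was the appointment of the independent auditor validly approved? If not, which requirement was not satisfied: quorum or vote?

Quorum: 2 present; quorum is 2. Satisfied.
Vote: the appointment of the independent auditor requires a majority of the directors present (2). A majority of 2 is 2, so 2 affirmative votes are needed; 0 voted in favor. Not satisfied.

Invalid — vote requirement not satisfied.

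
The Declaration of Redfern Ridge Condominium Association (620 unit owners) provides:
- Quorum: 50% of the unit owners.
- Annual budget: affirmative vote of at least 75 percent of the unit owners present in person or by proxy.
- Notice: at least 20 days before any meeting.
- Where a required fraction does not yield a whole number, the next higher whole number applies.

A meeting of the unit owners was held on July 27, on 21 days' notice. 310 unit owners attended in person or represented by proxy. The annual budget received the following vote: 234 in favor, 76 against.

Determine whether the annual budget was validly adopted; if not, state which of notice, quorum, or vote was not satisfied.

Notice: 21 days given; 20 required. Satisfied.
Quorum: 50% of 620 = 310; 310 present. Satisfied.
Vote: requires three-fourths of those present (310); 3/4 of 310 = 232.50, rounded up to 233, so 233 needed; 234 in favor. Satisfied.

Valid — all requirements satisfied.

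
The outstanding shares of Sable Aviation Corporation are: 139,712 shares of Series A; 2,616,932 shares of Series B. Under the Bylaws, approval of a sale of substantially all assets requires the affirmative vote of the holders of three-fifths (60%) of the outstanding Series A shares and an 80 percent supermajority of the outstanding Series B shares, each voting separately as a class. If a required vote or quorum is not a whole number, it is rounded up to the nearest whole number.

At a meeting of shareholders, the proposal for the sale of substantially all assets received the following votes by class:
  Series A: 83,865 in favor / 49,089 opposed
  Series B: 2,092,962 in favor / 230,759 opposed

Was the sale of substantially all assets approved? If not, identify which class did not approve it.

Not approved — the Series B shares did not give the required vote.

Series A: 3/5 of 139712 = 83827.20, rounded up to 83828; 83,828 required, 83,865 in favor — approved.
Series B: 4/5 of 2616932 = 2093545.60, rounded up to 2093546; 2,093,546 required, 2,092,962 in favor — not approved.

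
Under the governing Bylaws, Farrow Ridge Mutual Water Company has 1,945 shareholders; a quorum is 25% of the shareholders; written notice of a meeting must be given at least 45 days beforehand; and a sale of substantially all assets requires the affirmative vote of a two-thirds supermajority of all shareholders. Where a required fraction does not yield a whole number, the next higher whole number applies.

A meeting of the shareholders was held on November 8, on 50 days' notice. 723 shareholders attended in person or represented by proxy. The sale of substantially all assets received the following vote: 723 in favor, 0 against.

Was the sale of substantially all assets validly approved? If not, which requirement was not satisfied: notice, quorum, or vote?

Notice: 50 days given; 45 required. Satisfied.
Quorum: 25% of 1,945 = 486.25, rounded up to 487; 723 present. Satisfied.
Vote: requires two-thirds of all shareholders (1,945); 2/3 of 1945 = 1296.67, rounded up to 1297, so 1,297 needed; 723 in favor. Not satisfied.

Invalid — vote requirement not satisfied.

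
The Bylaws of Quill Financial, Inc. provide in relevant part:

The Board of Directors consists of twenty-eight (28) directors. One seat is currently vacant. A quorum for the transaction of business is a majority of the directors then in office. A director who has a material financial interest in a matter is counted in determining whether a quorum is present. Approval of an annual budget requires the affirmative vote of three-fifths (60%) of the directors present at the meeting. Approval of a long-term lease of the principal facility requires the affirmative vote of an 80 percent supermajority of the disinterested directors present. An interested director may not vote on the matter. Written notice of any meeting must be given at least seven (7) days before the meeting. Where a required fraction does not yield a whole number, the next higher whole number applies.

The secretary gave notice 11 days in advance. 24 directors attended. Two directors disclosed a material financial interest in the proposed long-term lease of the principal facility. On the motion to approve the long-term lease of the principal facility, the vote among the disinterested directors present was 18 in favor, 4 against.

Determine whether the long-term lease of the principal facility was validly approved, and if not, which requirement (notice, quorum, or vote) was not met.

Notice: 11 days given; 7 required (11 ≥ 7). Satisfied.
Quorum: 24 present (interested directors count toward quorum); quorum is 14. Satisfied.
Vote: the long-term lease of the principal facility requires four-fifths of the disinterested directors present (24 − 2 = 22). 4/5 of 22 = 17.60, rounded up to 18, so 18 affirmative votes are needed; 18 voted in favor. Satisfied.

Valid — all requirements satisfied.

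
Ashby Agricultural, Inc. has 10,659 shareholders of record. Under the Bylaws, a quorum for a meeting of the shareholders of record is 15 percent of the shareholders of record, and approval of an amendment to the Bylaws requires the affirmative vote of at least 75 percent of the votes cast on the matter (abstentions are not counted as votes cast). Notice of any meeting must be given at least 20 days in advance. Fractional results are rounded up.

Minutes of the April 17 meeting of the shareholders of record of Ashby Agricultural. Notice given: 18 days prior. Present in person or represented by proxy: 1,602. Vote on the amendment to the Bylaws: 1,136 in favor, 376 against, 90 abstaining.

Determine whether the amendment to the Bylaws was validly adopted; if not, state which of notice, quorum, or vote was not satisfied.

Notice: 18 days given; 20 required. Not satisfied.
Quorum: 15% of 10,659 = 1,598.85, rounded up to 1,599; 1,602 present. Satisfied.
Vote: requires three-fourths of the votes cast (1,602 − 90 abstaining = 1,512); 3/4 of 1512 = 1134, so 1,134 needed; 1,136 in favor. Satisfied.

Invalid — notice requirement not satisfied.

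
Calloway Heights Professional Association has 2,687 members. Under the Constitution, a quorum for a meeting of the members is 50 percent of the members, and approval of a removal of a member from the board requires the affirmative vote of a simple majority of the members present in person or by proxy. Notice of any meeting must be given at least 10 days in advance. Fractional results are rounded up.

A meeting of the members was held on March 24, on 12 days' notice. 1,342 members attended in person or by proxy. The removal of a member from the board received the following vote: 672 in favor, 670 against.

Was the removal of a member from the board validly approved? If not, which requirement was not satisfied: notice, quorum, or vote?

Notice: 12 days given; 10 required. Satisfied.
Quorum: 50% of 2,687 = 1,343.50, rounded up to 1,344; 1,342 present. Not satisfied.
Vote: requires a majority of those present (1,342); a majority of 1342 is 672, so 672 needed; 672 in favor. Satisfied.

Invalid — quorum requirement not satisfied.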